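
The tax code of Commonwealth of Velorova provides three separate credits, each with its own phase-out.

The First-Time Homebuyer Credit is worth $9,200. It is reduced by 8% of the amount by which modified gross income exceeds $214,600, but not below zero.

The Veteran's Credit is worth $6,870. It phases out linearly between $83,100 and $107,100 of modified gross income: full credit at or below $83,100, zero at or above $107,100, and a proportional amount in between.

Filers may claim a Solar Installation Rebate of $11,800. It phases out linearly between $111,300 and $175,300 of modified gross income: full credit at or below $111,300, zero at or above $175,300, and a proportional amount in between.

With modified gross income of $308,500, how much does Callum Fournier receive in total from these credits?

$1,688

First-Time Homebuyer Credit: 8% of the $93,900 excess over $214,600 is $7,512; credit = $9,200 − $7,512 = $1,688.
Veteran's Credit: $308,500 is at or above $107,100, so the credit is $0.
Solar Installation Rebate: $308,500 is at or above $175,300, so the credit is $0.
Total: $1,688 + $0 + $0 = $1,688.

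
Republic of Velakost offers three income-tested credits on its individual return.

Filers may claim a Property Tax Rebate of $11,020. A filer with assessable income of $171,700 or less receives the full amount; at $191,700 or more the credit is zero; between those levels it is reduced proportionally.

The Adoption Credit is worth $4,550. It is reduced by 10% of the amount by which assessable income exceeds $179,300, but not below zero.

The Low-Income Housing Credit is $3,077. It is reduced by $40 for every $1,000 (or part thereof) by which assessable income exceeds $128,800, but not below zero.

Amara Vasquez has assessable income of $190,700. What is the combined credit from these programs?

Property Tax Rebate: $190,700 is $19,000 into a $20,000 phase-out range, leaving 1,000/20,000 of the credit: $11,020 × 1,000/20,000 = $551.
Adoption Credit: 10% of the $11,400 excess over $179,300 is $1,140; credit = $4,550 − $1,140 = $3,410.
Low-Income Housing Credit: income exceeds $128,800 by $61,900, which is 62 full-or-partial $1,000 increments; reduction = 62 × $40 = $2,480, leaving $597.
Total: $551 + $3,410 + $597 = $4,558.

$4,558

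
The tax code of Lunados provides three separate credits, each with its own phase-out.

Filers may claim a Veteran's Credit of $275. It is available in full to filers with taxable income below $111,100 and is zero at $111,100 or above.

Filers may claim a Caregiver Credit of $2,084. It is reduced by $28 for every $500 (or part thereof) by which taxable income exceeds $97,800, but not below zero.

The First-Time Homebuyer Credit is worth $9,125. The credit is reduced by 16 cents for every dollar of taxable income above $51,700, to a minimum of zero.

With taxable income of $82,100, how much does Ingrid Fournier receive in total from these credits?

$6,620

Veteran's Credit: $82,100 is below the $111,100 cutoff, so the full $275 applies.
Caregiver Credit: $82,100 is at or below the $97,800 threshold, so the full $2,084 applies.
First-Time Homebuyer Credit: 16% of the $30,400 excess over $51,700 is $4,864; credit = $9,125 − $4,864 = $4,261.
Total: $275 + $2,084 + $4,261 = $6,620.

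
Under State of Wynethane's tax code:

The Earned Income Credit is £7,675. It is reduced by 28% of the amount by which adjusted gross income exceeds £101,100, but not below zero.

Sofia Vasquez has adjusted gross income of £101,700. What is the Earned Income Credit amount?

£7,507

Earned Income Credit: 28% of the £600 excess over £101,100 is £168; credit = £7,675 − £168 = £7,507.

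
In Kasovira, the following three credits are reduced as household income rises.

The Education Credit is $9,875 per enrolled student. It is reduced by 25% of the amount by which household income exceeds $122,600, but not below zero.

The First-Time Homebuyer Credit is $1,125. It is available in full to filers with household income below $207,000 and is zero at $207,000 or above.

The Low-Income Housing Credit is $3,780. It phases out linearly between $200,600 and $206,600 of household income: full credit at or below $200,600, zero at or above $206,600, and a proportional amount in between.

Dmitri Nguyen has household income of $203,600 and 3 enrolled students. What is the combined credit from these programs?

Education Credit: base = 3 × $9,875 = $29,625. 25% of the $81,000 excess over $122,600 is $20,250; credit = $29,625 − $20,250 = $9,375.
First-Time Homebuyer Credit: $203,600 is below the $207,000 cutoff, so the full $1,125 applies.
Low-Income Housing Credit: $203,600 is $3,000 into a $6,000 phase-out range, leaving 3,000/6,000 of the credit: $3,780 × 3,000/6,000 = $1,890.
Total: $9,375 + $1,125 + $1,890 = $12,390.

$12,390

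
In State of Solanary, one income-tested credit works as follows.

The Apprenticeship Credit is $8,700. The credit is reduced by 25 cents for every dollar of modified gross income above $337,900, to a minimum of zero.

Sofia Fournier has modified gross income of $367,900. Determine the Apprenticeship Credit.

Apprenticeship Credit: 25% of the $30,000 excess over $337,900 is $7,500; credit = $8,700 − $7,500 = $1,200.

$1,200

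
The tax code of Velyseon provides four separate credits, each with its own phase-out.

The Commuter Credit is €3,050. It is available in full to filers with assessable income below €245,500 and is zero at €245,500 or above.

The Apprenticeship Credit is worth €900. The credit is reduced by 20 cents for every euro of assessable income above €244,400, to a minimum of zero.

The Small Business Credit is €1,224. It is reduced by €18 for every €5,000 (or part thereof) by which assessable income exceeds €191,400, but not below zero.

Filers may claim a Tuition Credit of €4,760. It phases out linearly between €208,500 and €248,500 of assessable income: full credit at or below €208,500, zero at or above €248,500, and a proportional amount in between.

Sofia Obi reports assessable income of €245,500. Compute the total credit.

Commuter Credit: €245,500 meets or exceeds the €245,500 cutoff, so the credit is €0.
Apprenticeship Credit: 20% of the €1,100 excess over €244,400 is €220; credit = €900 − €220 = €680.
Small Business Credit: income exceeds €191,400 by €54,100, which is 11 full-or-partial €5,000 increments; reduction = 11 × €18 = €198, leaving €1,026.
Tuition Credit: €245,500 is €37,000 into a €40,000 phase-out range, leaving 3,000/40,000 of the credit: €4,760 × 3,000/40,000 = €357.
Total: €0 + €680 + €1,026 + €357 = €2,063.

€2,063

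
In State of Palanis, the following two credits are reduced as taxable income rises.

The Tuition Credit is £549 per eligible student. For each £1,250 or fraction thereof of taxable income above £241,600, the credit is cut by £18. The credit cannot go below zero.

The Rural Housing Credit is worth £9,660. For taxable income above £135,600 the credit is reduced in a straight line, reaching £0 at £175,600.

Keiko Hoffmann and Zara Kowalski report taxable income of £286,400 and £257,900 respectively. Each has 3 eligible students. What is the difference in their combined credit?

Keiko (£286,400): Tuition Credit: base = 3 × £549 = £1,647. income exceeds £241,600 by £44,800, which is 36 full-or-partial £1,250 increments; reduction = 36 × £18 = £648, leaving £999. Rural Housing Credit: £286,400 is at or above £175,600, so the credit is £0. total £999 + £0 = £999
Zara (£257,900): Tuition Credit: base = 3 × £549 = £1,647. income exceeds £241,600 by £16,300, which is 14 full-or-partial £1,250 increments; reduction = 14 × £18 = £252, leaving £1,395. Rural Housing Credit: £257,900 is at or above £175,600, so the credit is £0. total £1,395 + £0 = £1,395
Difference: |£999 − £1,395| = £396.

£396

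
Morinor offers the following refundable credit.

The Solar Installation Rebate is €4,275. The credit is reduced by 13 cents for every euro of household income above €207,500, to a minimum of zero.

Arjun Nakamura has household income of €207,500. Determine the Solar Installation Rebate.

€4,275

Solar Installation Rebate: €207,500 is at or below the €207,500 threshold, so the full €4,275 applies.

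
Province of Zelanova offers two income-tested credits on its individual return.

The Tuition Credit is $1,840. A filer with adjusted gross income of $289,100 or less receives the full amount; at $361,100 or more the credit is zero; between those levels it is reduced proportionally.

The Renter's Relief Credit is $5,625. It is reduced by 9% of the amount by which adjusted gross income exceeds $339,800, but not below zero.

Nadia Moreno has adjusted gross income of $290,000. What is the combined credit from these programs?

$7,442

Tuition Credit: $290,000 is $900 into a $72,000 phase-out range, leaving 71,100/72,000 of the credit: $1,840 × 71,100/72,000 = $1,817.
Renter's Relief Credit: $290,000 is at or below the $339,800 threshold, so the full $5,625 applies.
Total: $1,817 + $5,625 = $7,442.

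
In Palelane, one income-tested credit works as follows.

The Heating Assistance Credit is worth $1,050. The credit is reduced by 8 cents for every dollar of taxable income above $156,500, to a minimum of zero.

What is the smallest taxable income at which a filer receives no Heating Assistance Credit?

$169,625

The credit falls by 8% of each dollar above $156,500, so it reaches zero when the excess is $1,050 / 8% = $13,125: income = $156,500 + $13,125 = $169,625.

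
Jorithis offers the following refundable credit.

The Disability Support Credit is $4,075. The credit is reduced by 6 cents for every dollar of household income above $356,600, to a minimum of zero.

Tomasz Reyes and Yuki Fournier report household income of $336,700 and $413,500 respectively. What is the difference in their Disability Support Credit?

$3,414

Tomasz ($336,700): Disability Support Credit: $336,700 is at or below the $356,600 threshold, so the full $4,075 applies.
Yuki ($413,500): Disability Support Credit: 6% of the $56,900 excess over $356,600 is $3,414; credit = $4,075 − $3,414 = $661.
Difference: |$4,075 − $661| = $3,414.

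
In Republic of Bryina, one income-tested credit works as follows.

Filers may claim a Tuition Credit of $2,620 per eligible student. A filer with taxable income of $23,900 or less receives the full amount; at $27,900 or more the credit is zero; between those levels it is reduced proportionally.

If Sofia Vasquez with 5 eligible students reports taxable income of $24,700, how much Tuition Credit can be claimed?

Tuition Credit: base = 5 × $2,620 = $13,100. $24,700 is $800 into a $4,000 phase-out range, leaving 3,200/4,000 of the credit: $13,100 × 3,200/4,000 = $10,480.

$10,480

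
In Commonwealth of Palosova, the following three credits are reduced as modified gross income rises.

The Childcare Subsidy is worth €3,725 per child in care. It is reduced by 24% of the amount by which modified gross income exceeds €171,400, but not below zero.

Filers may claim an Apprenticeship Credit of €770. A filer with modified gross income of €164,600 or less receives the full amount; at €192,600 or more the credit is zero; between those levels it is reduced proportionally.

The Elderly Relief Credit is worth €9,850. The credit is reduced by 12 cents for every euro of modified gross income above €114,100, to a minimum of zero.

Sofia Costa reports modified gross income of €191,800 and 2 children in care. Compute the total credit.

€3,102

Childcare Subsidy: base = 2 × €3,725 = €7,450. 24% of the €20,400 excess over €171,400 is €4,896; credit = €7,450 − €4,896 = €2,554.
Apprenticeship Credit: €191,800 is €27,200 into a €28,000 phase-out range, leaving 800/28,000 of the credit: €770 × 800/28,000 = €22.
Elderly Relief Credit: 12% of the €77,700 excess over €114,100 is €9,324; credit = €9,850 − €9,324 = €526.
Total: €2,554 + €22 + €526 = €3,102.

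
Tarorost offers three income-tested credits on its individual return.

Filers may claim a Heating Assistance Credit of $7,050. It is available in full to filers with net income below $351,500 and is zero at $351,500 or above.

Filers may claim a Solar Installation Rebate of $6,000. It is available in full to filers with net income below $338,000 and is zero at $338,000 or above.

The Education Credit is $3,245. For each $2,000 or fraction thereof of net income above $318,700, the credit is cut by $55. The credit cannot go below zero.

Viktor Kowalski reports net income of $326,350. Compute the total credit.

$16,075

Heating Assistance Credit: $326,350 is below the $351,500 cutoff, so the full $7,050 applies.
Solar Installation Rebate: $326,350 is below the $338,000 cutoff, so the full $6,000 applies.
Education Credit: income exceeds $318,700 by $7,650, which is 4 full-or-partial $2,000 increments; reduction = 4 × $55 = $220, leaving $3,025.
Total: $7,050 + $6,000 + $3,025 = $16,075.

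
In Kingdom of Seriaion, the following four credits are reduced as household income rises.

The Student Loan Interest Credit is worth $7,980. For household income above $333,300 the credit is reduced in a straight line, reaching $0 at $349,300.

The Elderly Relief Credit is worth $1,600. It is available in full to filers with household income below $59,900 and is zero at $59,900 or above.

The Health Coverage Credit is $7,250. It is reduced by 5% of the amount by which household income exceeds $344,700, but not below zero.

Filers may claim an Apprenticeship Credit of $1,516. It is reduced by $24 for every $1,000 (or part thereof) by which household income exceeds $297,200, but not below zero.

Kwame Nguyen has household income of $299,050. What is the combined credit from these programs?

$16,698

Student Loan Interest Credit: $299,050 is at or below the $333,300 threshold, so the full $7,980 applies.
Elderly Relief Credit: $299,050 meets or exceeds the $59,900 cutoff, so the credit is $0.
Health Coverage Credit: $299,050 is at or below the $344,700 threshold, so the full $7,250 applies.
Apprenticeship Credit: income exceeds $297,200 by $1,850, which is 2 full-or-partial $1,000 increments; reduction = 2 × $24 = $48, leaving $1,468.
Total: $7,980 + $0 + $7,250 + $1,468 = $16,698.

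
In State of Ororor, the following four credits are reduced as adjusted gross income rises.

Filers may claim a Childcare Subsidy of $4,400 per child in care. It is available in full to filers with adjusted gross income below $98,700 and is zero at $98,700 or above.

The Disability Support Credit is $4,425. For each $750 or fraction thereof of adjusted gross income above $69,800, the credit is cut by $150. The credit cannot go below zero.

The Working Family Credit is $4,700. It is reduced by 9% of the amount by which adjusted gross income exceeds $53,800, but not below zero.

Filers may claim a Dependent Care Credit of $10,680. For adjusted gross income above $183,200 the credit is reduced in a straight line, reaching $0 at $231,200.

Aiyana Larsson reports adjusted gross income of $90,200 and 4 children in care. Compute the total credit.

Childcare Subsidy: base = 4 × $4,400 = $17,600. $90,200 is below the $98,700 cutoff, so the full $17,600 applies.
Disability Support Credit: income exceeds $69,800 by $20,400, which is 28 full-or-partial $750 increments; reduction = 28 × $150 = $4,200, leaving $225.
Working Family Credit: 9% of the $36,400 excess over $53,800 is $3,276; credit = $4,700 − $3,276 = $1,424.
Dependent Care Credit: $90,200 is at or below the $183,200 threshold, so the full $10,680 applies.
Total: $17,600 + $225 + $1,424 + $10,680 = $29,929.

$29,929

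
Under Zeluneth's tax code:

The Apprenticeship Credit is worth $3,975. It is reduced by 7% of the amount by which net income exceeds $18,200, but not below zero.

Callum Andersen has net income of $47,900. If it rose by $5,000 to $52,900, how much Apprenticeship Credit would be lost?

At $47,900 — 7% of the $29,700 excess over $18,200 is $2,079; credit = $3,975 − $2,079 = $1,896.
At $52,900 — 7% of the $34,700 excess over $18,200 is $2,429; credit = $3,975 − $2,429 = $1,546.
Lost: $1,896 − $1,546 = $350.

$350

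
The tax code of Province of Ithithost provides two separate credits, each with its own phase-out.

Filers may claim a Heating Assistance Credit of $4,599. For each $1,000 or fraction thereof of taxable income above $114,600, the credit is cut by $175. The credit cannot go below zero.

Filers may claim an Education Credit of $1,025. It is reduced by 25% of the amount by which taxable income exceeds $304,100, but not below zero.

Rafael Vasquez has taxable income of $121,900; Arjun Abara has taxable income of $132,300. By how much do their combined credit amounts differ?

Rafael ($121,900): Heating Assistance Credit: income exceeds $114,600 by $7,300, which is 8 full-or-partial $1,000 increments; reduction = 8 × $175 = $1,400, leaving $3,199. Education Credit: $121,900 is at or below the $304,100 threshold, so the full $1,025 applies. total $3,199 + $1,025 = $4,224
Arjun ($132,300): Heating Assistance Credit: income exceeds $114,600 by $17,700, which is 18 full-or-partial $1,000 increments; reduction = 18 × $175 = $3,150, leaving $1,449. Education Credit: $132,300 is at or below the $304,100 threshold, so the full $1,025 applies. total $1,449 + $1,025 = $2,474
Difference: |$4,224 − $2,474| = $1,750.

$1,750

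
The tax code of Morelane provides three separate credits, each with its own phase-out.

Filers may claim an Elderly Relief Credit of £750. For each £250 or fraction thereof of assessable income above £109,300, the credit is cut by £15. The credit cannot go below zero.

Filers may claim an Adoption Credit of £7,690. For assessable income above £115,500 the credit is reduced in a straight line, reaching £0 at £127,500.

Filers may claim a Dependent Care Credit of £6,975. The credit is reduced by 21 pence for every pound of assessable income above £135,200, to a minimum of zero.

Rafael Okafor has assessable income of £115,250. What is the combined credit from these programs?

Elderly Relief Credit: income exceeds £109,300 by £5,950, which is 24 full-or-partial £250 increments; reduction = 24 × £15 = £360, leaving £390.
Adoption Credit: £115,250 is at or below the £115,500 threshold, so the full £7,690 applies.
Dependent Care Credit: £115,250 is at or below the £135,200 threshold, so the full £6,975 applies.
Total: £390 + £7,690 + £6,975 = £15,055.

£15,055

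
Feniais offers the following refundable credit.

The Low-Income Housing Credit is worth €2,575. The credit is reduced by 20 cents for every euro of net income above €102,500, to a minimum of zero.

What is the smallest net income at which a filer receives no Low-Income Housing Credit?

€115,375

The credit falls by 20% of each euro above €102,500, so it reaches zero when the excess is €2,575 / 20% = €12,875: income = €102,500 + €12,875 = €115,375.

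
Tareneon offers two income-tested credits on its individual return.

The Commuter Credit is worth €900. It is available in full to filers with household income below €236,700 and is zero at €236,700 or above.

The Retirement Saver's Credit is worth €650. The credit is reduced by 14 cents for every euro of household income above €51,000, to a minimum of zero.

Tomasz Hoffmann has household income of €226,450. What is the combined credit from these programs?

Commuter Credit: €226,450 is below the €236,700 cutoff, so the full €900 applies.
Retirement Saver's Credit: 14% of the €175,450 excess over €51,000 is €24,563 ≥ base, so the credit is €0.
Total: €900 + €0 = €900.

€900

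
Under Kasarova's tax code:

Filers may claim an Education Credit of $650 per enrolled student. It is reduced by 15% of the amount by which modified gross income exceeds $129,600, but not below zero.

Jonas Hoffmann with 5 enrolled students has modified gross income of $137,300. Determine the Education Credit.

$2,095

Education Credit: base = 5 × $650 = $3,250. 15% of the $7,700 excess over $129,600 is $1,155; credit = $3,250 − $1,155 = $2,095.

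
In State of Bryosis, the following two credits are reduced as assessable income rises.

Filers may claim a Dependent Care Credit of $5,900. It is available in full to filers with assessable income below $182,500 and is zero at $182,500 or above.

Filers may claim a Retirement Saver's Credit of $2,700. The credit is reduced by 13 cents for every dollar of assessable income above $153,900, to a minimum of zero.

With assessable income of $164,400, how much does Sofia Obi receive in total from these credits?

$7,235

Dependent Care Credit: $164,400 is below the $182,500 cutoff, so the full $5,900 applies.
Retirement Saver's Credit: 13% of the $10,500 excess over $153,900 is $1,365; credit = $2,700 − $1,365 = $1,335.
Total: $5,900 + $1,335 = $7,235.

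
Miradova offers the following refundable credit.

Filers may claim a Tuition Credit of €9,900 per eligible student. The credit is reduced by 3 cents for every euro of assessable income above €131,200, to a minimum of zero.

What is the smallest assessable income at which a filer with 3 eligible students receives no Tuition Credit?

Full credit = 3 × €9,900 = €29,700.
The credit falls by 3% of each euro above €131,200, so it reaches zero when the excess is €29,700 / 3% = €990,000: income = €131,200 + €990,000 = €1,121,200.

€1,121,200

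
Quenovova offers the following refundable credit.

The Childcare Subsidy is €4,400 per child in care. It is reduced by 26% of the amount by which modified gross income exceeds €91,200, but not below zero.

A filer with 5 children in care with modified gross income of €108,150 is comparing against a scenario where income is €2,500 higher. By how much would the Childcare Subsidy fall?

€650

At €108,150 — base = 5 × €4,400 = €22,000. 26% of the €16,950 excess over €91,200 is €4,407; credit = €22,000 − €4,407 = €17,593.
At €110,650 — base = 5 × €4,400 = €22,000. 26% of the €19,450 excess over €91,200 is €5,057; credit = €22,000 − €5,057 = €16,943.
Lost: €17,593 − €16,943 = €650.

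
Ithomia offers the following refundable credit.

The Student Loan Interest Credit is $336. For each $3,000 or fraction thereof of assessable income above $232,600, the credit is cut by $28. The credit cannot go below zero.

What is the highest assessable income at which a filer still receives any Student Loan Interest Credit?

$265,600

After 11 increments the reduction is 11 × $28 = $308, leaving $28; one more increment wipes it out. Increment 11 ends at excess 11 × $3,000 = $33,000, so the highest qualifying income is $232,600 + $33,000 = $265,600.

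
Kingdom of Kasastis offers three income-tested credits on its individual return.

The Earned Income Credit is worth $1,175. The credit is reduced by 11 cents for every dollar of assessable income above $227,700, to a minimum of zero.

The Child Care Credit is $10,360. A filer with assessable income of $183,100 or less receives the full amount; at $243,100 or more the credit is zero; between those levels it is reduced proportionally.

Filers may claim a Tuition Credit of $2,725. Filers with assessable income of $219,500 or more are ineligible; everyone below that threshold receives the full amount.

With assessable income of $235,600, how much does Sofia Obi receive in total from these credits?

Earned Income Credit: 11% of the $7,900 excess over $227,700 is $869; credit = $1,175 − $869 = $306.
Child Care Credit: $235,600 is $52,500 into a $60,000 phase-out range, leaving 7,500/60,000 of the credit: $10,360 × 7,500/60,000 = $1,295.
Tuition Credit: $235,600 meets or exceeds the $219,500 cutoff, so the credit is $0.
Total: $306 + $1,295 + $0 = $1,601.

$1,601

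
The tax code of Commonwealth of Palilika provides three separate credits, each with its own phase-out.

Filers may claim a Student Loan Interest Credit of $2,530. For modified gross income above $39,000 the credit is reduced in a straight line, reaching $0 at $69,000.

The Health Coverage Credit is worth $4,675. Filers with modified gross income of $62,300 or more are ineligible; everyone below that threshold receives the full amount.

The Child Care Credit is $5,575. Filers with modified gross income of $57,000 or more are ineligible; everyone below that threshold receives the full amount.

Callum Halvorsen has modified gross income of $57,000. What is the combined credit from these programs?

Student Loan Interest Credit: $57,000 is $18,000 into a $30,000 phase-out range, leaving 12,000/30,000 of the credit: $2,530 × 12,000/30,000 = $1,012.
Health Coverage Credit: $57,000 is below the $62,300 cutoff, so the full $4,675 applies.
Child Care Credit: $57,000 meets or exceeds the $57,000 cutoff, so the credit is $0.
Total: $1,012 + $4,675 + $0 = $5,687.

$5,687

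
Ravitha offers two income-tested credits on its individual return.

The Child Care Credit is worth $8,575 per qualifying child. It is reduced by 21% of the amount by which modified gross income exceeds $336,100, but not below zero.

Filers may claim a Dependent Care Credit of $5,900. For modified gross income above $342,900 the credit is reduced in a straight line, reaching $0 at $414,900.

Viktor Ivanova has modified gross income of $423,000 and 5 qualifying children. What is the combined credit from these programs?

Child Care Credit: base = 5 × $8,575 = $42,875. 21% of the $86,900 excess over $336,100 is $18,249; credit = $42,875 − $18,249 = $24,626.
Dependent Care Credit: $423,000 is at or above $414,900, so the credit is $0.
Total: $24,626 + $0 = $24,626.

$24,626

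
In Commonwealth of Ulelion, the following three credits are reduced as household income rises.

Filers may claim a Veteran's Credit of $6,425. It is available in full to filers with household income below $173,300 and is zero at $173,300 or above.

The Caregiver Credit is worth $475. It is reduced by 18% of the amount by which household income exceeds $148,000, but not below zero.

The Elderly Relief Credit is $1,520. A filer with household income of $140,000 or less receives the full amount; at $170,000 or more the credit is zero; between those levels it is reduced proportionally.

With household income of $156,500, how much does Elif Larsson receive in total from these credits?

$7,109

Veteran's Credit: $156,500 is below the $173,300 cutoff, so the full $6,425 applies.
Caregiver Credit: 18% of the $8,500 excess over $148,000 is $1,530 ≥ base, so the credit is $0.
Elderly Relief Credit: $156,500 is $16,500 into a $30,000 phase-out range, leaving 13,500/30,000 of the credit: $1,520 × 13,500/30,000 = $684.
Total: $6,425 + $0 + $684 = $7,109.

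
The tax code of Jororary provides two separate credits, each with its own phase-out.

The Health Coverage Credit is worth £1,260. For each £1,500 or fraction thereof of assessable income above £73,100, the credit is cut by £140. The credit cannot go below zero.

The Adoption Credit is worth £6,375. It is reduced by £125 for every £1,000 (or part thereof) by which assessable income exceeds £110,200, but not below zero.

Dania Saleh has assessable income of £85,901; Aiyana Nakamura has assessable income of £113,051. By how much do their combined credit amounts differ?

Dania (£85,901): Health Coverage Credit: income exceeds £73,100 by £12,801 → 9 increments × £140 = £1,260 ≥ base, so the credit is £0. Adoption Credit: £85,901 is at or below the £110,200 threshold, so the full £6,375 applies. total £0 + £6,375 = £6,375
Aiyana (£113,051): Health Coverage Credit: income exceeds £73,100 by £39,951 → 27 increments × £140 = £3,780 ≥ base, so the credit is £0. Adoption Credit: income exceeds £110,200 by £2,851, which is 3 full-or-partial £1,000 increments; reduction = 3 × £125 = £375, leaving £6,000. total £0 + £6,000 = £6,000
Difference: |£6,375 − £6,000| = £375.

£375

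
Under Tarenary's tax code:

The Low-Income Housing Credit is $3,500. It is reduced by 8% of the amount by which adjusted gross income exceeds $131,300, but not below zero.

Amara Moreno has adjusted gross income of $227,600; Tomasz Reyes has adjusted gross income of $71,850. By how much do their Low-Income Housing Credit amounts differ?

Amara ($227,600): Low-Income Housing Credit: 8% of the $96,300 excess over $131,300 is $7,704 ≥ base, so the credit is $0.
Tomasz ($71,850): Low-Income Housing Credit: $71,850 is at or below the $131,300 threshold, so the full $3,500 applies.
Difference: |$0 − $3,500| = $3,500.

$3,500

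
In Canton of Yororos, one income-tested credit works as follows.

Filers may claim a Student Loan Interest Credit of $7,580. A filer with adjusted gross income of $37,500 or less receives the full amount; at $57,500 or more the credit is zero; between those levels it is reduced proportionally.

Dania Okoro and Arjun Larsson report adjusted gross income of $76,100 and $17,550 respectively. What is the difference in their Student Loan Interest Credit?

Dania ($76,100): Student Loan Interest Credit: $76,100 is at or above $57,500, so the credit is $0.
Arjun ($17,550): Student Loan Interest Credit: $17,550 is at or below the $37,500 threshold, so the full $7,580 applies.
Difference: |$0 − $7,580| = $7,580.

$7,580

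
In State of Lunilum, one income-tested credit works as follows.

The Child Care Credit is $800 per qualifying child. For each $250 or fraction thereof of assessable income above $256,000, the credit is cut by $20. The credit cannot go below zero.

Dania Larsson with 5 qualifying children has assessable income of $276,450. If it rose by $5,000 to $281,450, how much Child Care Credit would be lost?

At $276,450 — base = 5 × $800 = $4,000. income exceeds $256,000 by $20,450, which is 82 full-or-partial $250 increments; reduction = 82 × $20 = $1,640, leaving $2,360.
At $281,450 — base = 5 × $800 = $4,000. income exceeds $256,000 by $25,450, which is 102 full-or-partial $250 increments; reduction = 102 × $20 = $2,040, leaving $1,960.
Lost: $2,360 − $1,960 = $400.

$400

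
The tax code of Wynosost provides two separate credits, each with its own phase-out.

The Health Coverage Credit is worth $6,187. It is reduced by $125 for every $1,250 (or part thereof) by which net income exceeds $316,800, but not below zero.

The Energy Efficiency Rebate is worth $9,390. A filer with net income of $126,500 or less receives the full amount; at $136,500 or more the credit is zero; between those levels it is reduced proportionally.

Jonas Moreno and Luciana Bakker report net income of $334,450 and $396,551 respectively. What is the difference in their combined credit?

$4,312

Jonas ($334,450): Health Coverage Credit: income exceeds $316,800 by $17,650, which is 15 full-or-partial $1,250 increments; reduction = 15 × $125 = $1,875, leaving $4,312. Energy Efficiency Rebate: $334,450 is at or above $136,500, so the credit is $0. total $4,312 + $0 = $4,312
Luciana ($396,551): Health Coverage Credit: income exceeds $316,800 by $79,751 → 64 increments × $125 = $8,000 ≥ base, so the credit is $0. Energy Efficiency Rebate: $396,551 is at or above $136,500, so the credit is $0. total $0 + $0 = $0
Difference: |$4,312 − $0| = $4,312.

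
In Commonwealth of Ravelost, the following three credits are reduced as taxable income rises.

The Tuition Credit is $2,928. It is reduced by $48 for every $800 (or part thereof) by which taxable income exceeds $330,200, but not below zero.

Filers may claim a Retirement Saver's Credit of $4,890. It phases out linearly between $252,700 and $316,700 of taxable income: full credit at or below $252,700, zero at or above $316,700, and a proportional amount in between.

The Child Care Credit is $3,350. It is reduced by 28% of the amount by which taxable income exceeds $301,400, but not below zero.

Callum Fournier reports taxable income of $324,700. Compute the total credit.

$2,928

Tuition Credit: $324,700 is at or below the $330,200 threshold, so the full $2,928 applies.
Retirement Saver's Credit: $324,700 is at or above $316,700, so the credit is $0.
Child Care Credit: 28% of the $23,300 excess over $301,400 is $6,524 ≥ base, so the credit is $0.
Total: $2,928 + $0 + $0 = $2,928.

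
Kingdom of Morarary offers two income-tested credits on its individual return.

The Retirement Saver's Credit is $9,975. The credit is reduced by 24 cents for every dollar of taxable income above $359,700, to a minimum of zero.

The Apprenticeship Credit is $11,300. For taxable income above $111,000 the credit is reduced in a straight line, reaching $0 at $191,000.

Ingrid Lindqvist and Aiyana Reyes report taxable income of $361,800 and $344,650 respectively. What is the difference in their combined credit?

$504

Ingrid ($361,800): Retirement Saver's Credit: 24% of the $2,100 excess over $359,700 is $504; credit = $9,975 − $504 = $9,471. Apprenticeship Credit: $361,800 is at or above $191,000, so the credit is $0. total $9,471 + $0 = $9,471
Aiyana ($344,650): Retirement Saver's Credit: $344,650 is at or below the $359,700 threshold, so the full $9,975 applies. Apprenticeship Credit: $344,650 is at or above $191,000, so the credit is $0. total $9,975 + $0 = $9,975
Difference: |$9,471 − $9,975| = $504.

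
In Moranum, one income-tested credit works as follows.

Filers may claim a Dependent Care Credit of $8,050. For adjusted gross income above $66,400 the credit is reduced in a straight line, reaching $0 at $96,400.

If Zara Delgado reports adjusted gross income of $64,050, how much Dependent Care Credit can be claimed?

Dependent Care Credit: $64,050 is at or below the $66,400 threshold, so the full $8,050 applies.

$8,050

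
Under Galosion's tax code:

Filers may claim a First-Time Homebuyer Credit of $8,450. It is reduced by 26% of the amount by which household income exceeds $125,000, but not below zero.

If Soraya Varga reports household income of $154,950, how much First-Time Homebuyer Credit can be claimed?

First-Time Homebuyer Credit: 26% of the $29,950 excess over $125,000 is $7,787; credit = $8,450 − $7,787 = $663.

$663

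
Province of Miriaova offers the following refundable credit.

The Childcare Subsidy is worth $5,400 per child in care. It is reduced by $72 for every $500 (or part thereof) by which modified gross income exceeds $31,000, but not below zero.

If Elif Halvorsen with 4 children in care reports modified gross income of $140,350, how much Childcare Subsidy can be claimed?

$5,832

Childcare Subsidy: base = 4 × $5,400 = $21,600. income exceeds $31,000 by $109,350, which is 219 full-or-partial $500 increments; reduction = 219 × $72 = $15,768, leaving $5,832.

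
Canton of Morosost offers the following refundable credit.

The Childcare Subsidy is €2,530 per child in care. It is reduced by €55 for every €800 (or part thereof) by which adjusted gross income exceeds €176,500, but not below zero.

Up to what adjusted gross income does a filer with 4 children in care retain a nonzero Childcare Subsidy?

Full credit = 4 × €2,530 = €10,120.
After 183 increments the reduction is 183 × €55 = €10,065, leaving €55; one more increment wipes it out. Increment 183 ends at excess 183 × €800 = €146,400, so the highest qualifying income is €176,500 + €146,400 = €322,900.

€322,900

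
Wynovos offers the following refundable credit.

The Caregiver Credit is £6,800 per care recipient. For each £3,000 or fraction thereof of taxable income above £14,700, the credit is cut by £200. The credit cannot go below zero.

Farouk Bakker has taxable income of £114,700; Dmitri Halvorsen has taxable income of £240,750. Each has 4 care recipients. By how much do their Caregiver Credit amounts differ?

£8,400

Farouk (£114,700): Caregiver Credit: base = 4 × £6,800 = £27,200. income exceeds £14,700 by £100,000, which is 34 full-or-partial £3,000 increments; reduction = 34 × £200 = £6,800, leaving £20,400.
Dmitri (£240,750): Caregiver Credit: base = 4 × £6,800 = £27,200. income exceeds £14,700 by £226,050, which is 76 full-or-partial £3,000 increments; reduction = 76 × £200 = £15,200, leaving £12,000.
Difference: |£20,400 − £12,000| = £8,400.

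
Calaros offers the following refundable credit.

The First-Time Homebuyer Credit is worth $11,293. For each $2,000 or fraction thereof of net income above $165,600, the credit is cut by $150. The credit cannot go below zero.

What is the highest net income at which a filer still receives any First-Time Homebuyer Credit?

After 75 increments the reduction is 75 × $150 = $11,250, leaving $43; one more increment wipes it out. Increment 75 ends at excess 75 × $2,000 = $150,000, so the highest qualifying income is $165,600 + $150,000 = $315,600.

$315,600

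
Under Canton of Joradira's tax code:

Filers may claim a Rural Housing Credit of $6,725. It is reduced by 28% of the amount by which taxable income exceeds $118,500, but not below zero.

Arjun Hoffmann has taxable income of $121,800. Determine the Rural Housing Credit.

Rural Housing Credit: 28% of the $3,300 excess over $118,500 is $924; credit = $6,725 − $924 = $5,801.

$5,801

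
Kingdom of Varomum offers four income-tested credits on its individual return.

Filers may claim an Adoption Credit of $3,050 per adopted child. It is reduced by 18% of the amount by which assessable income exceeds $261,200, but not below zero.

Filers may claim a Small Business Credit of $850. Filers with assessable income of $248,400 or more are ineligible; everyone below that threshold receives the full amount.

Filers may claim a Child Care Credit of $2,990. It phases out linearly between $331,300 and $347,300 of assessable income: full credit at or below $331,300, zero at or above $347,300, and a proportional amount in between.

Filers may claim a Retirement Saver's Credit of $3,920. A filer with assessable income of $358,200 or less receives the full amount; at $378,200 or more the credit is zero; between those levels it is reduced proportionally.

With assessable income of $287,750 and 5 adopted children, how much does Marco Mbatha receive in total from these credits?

Adoption Credit: base = 5 × $3,050 = $15,250. 18% of the $26,550 excess over $261,200 is $4,779; credit = $15,250 − $4,779 = $10,471.
Small Business Credit: $287,750 meets or exceeds the $248,400 cutoff, so the credit is $0.
Child Care Credit: $287,750 is at or below the $331,300 threshold, so the full $2,990 applies.
Retirement Saver's Credit: $287,750 is at or below the $358,200 threshold, so the full $3,920 applies.
Total: $10,471 + $0 + $2,990 + $3,920 = $17,381.

$17,381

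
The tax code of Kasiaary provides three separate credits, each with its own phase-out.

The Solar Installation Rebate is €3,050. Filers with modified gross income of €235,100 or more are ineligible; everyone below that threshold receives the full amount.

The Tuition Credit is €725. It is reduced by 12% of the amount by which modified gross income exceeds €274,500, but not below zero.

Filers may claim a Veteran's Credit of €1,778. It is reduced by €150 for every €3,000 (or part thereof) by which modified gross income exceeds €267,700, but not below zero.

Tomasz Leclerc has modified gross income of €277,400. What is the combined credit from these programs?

Solar Installation Rebate: €277,400 meets or exceeds the €235,100 cutoff, so the credit is €0.
Tuition Credit: 12% of the €2,900 excess over €274,500 is €348; credit = €725 − €348 = €377.
Veteran's Credit: income exceeds €267,700 by €9,700, which is 4 full-or-partial €3,000 increments; reduction = 4 × €150 = €600, leaving €1,178.
Total: €0 + €377 + €1,178 = €1,555.

€1,555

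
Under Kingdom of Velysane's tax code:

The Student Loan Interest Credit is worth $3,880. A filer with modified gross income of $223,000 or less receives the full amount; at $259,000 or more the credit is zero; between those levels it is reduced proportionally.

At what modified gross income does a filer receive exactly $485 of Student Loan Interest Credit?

$485 is 485/3,880 of the full $3,880, so 3,395/3,880 of the $36,000 range has been used: income = $223,000 + $36,000 × 3,395/3,880 = $254,500.

$254,500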